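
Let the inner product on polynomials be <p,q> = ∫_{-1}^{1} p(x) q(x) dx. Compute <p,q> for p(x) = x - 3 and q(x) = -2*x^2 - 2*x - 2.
<p,q> = 44/3

Expand the product: p(x)·q(x) = -2*x^3 + 4*x^2 + 4*x + 6.
∫_{-1}^{1} of each monomial x^k gives [2/(k+1) if k even, 0 if k odd]. Integrating term-by-term (or equivalently evaluating the antiderivative F(x) = -x^4/2 + 4*x^3/3 + 2*x^2 + 6*x at the endpoints):
  F(1) − F(−1) = 53/6 − (-35/6) = 44/3.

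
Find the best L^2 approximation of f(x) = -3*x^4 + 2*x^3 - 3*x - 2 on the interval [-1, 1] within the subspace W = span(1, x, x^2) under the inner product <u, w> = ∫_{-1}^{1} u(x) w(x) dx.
g(x) = -18*x^2/7 - 9*x/5 - 61/35

The best approximation g ∈ W is the orthogonal projection of f onto W. Writing g = a_0 + a_1 x + a_2 x^2, the coefficients solve the normal equations G · a = b where
  G_{ij} = <φ_i, φ_j> and b_i = <f, φ_i>, with φ_0 = 1, φ_1 = x, φ_2 = x^2.
G =
  [2, 0, 2/3]
  [0, 2/3, 0]
  [2/3, 0, 2/5],
b = (-26/5, -6/5, -46/21).
Solving gives a_0 = -61/35, a_1 = -9/5, a_2 = -18/7, so
  g(x) = -18*x^2/7 - 9*x/5 - 61/35.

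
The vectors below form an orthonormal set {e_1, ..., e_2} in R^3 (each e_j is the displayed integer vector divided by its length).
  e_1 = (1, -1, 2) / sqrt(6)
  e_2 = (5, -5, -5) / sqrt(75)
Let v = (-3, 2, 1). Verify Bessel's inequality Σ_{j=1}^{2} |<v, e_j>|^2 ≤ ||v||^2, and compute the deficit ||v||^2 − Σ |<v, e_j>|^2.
Σ |<v, e_j>|^2 = 27/2; ||v||^2 = 14; deficit = 1/2

Write each e_j = u_j / sqrt(<u_j, u_j>) where u_j is the displayed integer vector. Then <v, e_j> = <v, u_j> / sqrt(<u_j, u_j>), so |<v, e_j>|^2 = <v, u_j>^2 / <u_j, u_j>.
Coefficients: <v, e_1> = -3/sqrt(6), <v, e_2> = -30/sqrt(75).
Square and sum: Σ |<v, e_j>|^2 = 27/2.
Compute ||v||^2 = v·v = 14.
Deficit = 14 − 27/2 = 1/2 ≥ 0, confirming Bessel's inequality. (The deficit equals ||v − Σ <v,e_j> e_j||^2, the squared distance from v to span{e_j}.)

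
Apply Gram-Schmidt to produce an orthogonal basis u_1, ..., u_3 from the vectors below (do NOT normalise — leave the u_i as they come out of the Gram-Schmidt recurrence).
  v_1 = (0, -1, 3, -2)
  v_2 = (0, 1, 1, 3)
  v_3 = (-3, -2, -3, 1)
Orthogonal basis:
  u_1 = (0, -1, 3, -2)
  u_2 = (0, 5/7, 13/7, 17/7)
  u_3 = (-3, -319/138, -29/138, 58/69)

Apply the Gram-Schmidt recurrence
  u_1 = v_1
  u_i = v_i − Σ_{j<i} ((v_i · u_j) / (u_j · u_j)) · u_j.

Step by step this gives:
  u_1 = (0, -1, 3, -2)
  u_2 = (0, 5/7, 13/7, 17/7)
  u_3 = (-3, -319/138, -29/138, 58/69)

Orthogonality check:
  u_2 · u_1 = 0 (should be 0)
  u_3 · u_1 = 0 (should be 0)
  u_3 · u_2 = 0 (should be 0)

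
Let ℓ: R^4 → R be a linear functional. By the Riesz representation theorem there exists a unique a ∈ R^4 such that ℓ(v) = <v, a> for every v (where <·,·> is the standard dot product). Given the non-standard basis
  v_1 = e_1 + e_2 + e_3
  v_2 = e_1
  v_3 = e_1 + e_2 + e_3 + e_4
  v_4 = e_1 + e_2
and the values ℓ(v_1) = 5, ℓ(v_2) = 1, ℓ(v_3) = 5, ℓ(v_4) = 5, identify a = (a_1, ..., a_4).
a = (1, 4, 0, 0)

Write a = (a_1, ..., a_4) in the standard basis. For each basis vector v_i, ℓ(v_i) = <v_i, a> is a linear equation in the a_j's. Collect the n equations into a matrix system V a = ℓ, where row i of V is v_i (expressed in the standard basis). Since V is invertible (lower-triangular with 1s on the diagonal, up to permutation), solve by back-substitution:
  V =
[[1, 1, 1, 0],
 [1, 0, 0, 0],
 [1, 1, 1, 1],
 [1, 1, 0, 0]]
  V a = (5, 1, 5, 5)
Solving gives a = (1, 4, 0, 0).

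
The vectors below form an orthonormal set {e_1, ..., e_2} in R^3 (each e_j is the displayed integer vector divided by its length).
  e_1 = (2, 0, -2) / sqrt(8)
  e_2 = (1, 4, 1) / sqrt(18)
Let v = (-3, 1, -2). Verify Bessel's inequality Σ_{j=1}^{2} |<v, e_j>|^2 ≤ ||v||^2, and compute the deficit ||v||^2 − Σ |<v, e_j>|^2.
Σ |<v, e_j>|^2 = 5/9; ||v||^2 = 14; deficit = 121/9

Write each e_j = u_j / sqrt(<u_j, u_j>) where u_j is the displayed integer vector. Then <v, e_j> = <v, u_j> / sqrt(<u_j, u_j>), so |<v, e_j>|^2 = <v, u_j>^2 / <u_j, u_j>.
Coefficients: <v, e_1> = -2/sqrt(8), <v, e_2> = -1/sqrt(18).
Square and sum: Σ |<v, e_j>|^2 = 5/9.
Compute ||v||^2 = v·v = 14.
Deficit = 14 − 5/9 = 121/9 ≥ 0, confirming Bessel's inequality. (The deficit equals ||v − Σ <v,e_j> e_j||^2, the squared distance from v to span{e_j}.)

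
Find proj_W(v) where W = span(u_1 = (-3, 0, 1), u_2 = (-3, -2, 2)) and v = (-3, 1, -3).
proj_W(v) = (-15/7, 16/7, -3/7)

Set up U = [u_1 | ... | u_2] ∈ R^(3×2). The projector onto W = col(U) is P = U (U^T U)^(-1) U^T.
Compute U^T U =
  [10, 11]
  [11, 17],
and U^T v = (6, 1).
Solve U^T U · c = U^T v for the coefficients: c = (13/7, -8/7). The projection is proj_W(v) = U c.
Check: (v - proj_W(v)) · u_1 = 0  (should be 0).
Check: (v - proj_W(v)) · u_2 = 0  (should be 0).
Result: proj_W(v) = (-15/7, 16/7, -3/7).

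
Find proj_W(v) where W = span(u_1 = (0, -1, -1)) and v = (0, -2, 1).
proj_W(v) = (0, -1/2, -1/2)

Set up U = [u_1 | ... | u_1] ∈ R^(3×1). The projector onto W = col(U) is P = U (U^T U)^(-1) U^T.
Compute U^T U =
  [2],
and U^T v = (1).
Solve U^T U · c = U^T v for the coefficients: c = (1/2). The projection is proj_W(v) = U c.
Check: (v - proj_W(v)) · u_1 = 0  (should be 0).
Result: proj_W(v) = (0, -1/2, -1/2).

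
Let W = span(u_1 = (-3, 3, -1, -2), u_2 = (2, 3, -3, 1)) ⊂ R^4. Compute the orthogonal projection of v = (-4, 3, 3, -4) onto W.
proj_W(v) = (-142/27, 14/9, 26/27, -88/27)

Set up U = [u_1 | ... | u_2] ∈ R^(4×2). The projector onto W = col(U) is P = U (U^T U)^(-1) U^T.
Compute U^T U =
  [23, 4]
  [4, 23],
and U^T v = (26, -12).
Solve U^T U · c = U^T v for the coefficients: c = (34/27, -20/27). The projection is proj_W(v) = U c.
Check: (v - proj_W(v)) · u_1 = 0  (should be 0).
Check: (v - proj_W(v)) · u_2 = 0  (should be 0).
Result: proj_W(v) = (-142/27, 14/9, 26/27, -88/27).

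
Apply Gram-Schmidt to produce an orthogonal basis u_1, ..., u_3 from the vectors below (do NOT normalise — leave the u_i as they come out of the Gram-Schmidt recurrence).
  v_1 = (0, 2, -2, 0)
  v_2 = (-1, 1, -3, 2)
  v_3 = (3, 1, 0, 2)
Orthogonal basis:
  u_1 = (0, 2, -2, 0)
  u_2 = (-1, -1, -1, 2)
  u_3 = (3, 1/2, 1/2, 2)

Apply the Gram-Schmidt recurrence
  u_1 = v_1
  u_i = v_i − Σ_{j<i} ((v_i · u_j) / (u_j · u_j)) · u_j.

Step by step this gives:
  u_1 = (0, 2, -2, 0)
  u_2 = (-1, -1, -1, 2)
  u_3 = (3, 1/2, 1/2, 2)

Orthogonality check:
  u_2 · u_1 = 0 (should be 0)
  u_3 · u_1 = 0 (should be 0)
  u_3 · u_2 = 0 (should be 0)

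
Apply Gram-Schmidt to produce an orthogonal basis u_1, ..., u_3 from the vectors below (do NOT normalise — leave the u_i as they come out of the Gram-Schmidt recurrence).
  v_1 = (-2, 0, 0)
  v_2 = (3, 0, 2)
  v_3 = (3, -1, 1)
Orthogonal basis:
  u_1 = (-2, 0, 0)
  u_2 = (0, 0, 2)
  u_3 = (0, -1, 0)

Apply the Gram-Schmidt recurrence
  u_1 = v_1
  u_i = v_i − Σ_{j<i} ((v_i · u_j) / (u_j · u_j)) · u_j.

Step by step this gives:
  u_1 = (-2, 0, 0)
  u_2 = (0, 0, 2)
  u_3 = (0, -1, 0)

Orthogonality check:
  u_2 · u_1 = 0 (should be 0)
  u_3 · u_1 = 0 (should be 0)
  u_3 · u_2 = 0 (should be 0)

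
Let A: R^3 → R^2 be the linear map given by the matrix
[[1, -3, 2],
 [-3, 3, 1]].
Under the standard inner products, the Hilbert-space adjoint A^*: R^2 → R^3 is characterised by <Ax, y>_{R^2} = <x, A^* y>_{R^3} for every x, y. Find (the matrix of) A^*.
A^* = A^T =
[[1, -3],
 [-3, 3],
 [2, 1]]

For real matrices with standard dot products, the defining identity <Ax, y> = <x, A^* y> gives (Ax)^T y = x^T (A^*) y, i.e. x^T A^T y = x^T (A^*) y. Since this holds for all x, y, we must have A^* = A^T. Therefore
A^* =
[[1, -3],
 [-3, 3],
 [2, 1]].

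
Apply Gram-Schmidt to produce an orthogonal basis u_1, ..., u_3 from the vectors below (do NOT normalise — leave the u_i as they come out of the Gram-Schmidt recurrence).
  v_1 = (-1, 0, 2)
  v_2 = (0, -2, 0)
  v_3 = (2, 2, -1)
Orthogonal basis:
  u_1 = (-1, 0, 2)
  u_2 = (0, -2, 0)
  u_3 = (6/5, 0, 3/5)

Apply the Gram-Schmidt recurrence
  u_1 = v_1
  u_i = v_i − Σ_{j<i} ((v_i · u_j) / (u_j · u_j)) · u_j.

Step by step this gives:
  u_1 = (-1, 0, 2)
  u_2 = (0, -2, 0)
  u_3 = (6/5, 0, 3/5)

Orthogonality check:
  u_2 · u_1 = 0 (should be 0)
  u_3 · u_1 = 0 (should be 0)
  u_3 · u_2 = 0 (should be 0)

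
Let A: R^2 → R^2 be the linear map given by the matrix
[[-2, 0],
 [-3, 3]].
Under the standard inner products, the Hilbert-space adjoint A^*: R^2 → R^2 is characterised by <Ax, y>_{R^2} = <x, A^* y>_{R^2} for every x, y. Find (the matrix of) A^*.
A^* = A^T =
[[-2, -3],
 [0, 3]]

For real matrices with standard dot products, the defining identity <Ax, y> = <x, A^* y> gives (Ax)^T y = x^T (A^*) y, i.e. x^T A^T y = x^T (A^*) y. Since this holds for all x, y, we must have A^* = A^T. Therefore
A^* =
[[-2, -3],
 [0, 3]].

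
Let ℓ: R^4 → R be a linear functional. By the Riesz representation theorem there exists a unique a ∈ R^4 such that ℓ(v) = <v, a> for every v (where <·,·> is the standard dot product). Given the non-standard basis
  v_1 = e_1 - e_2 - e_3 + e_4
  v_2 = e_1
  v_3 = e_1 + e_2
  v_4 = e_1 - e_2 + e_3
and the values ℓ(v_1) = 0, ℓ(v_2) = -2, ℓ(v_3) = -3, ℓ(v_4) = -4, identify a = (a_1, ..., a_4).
a = (-2, -1, -3, -2)

Write a = (a_1, ..., a_4) in the standard basis. For each basis vector v_i, ℓ(v_i) = <v_i, a> is a linear equation in the a_j's. Collect the n equations into a matrix system V a = ℓ, where row i of V is v_i (expressed in the standard basis). Since V is invertible (lower-triangular with 1s on the diagonal, up to permutation), solve by back-substitution:
  V =
[[1, -1, -1, 1],
 [1, 0, 0, 0],
 [1, 1, 0, 0],
 [1, -1, 1, 0]]
  V a = (0, -2, -3, -4)
Solving gives a = (-2, -1, -3, -2).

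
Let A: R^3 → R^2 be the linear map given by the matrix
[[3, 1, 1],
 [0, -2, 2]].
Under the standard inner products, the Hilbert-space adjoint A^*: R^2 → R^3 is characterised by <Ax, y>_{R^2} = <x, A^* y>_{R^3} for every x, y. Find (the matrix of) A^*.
A^* = A^T =
[[3, 0],
 [1, -2],
 [1, 2]]

For real matrices with standard dot products, the defining identity <Ax, y> = <x, A^* y> gives (Ax)^T y = x^T (A^*) y, i.e. x^T A^T y = x^T (A^*) y. Since this holds for all x, y, we must have A^* = A^T. Therefore
A^* =
[[3, 0],
 [1, -2],
 [1, 2]].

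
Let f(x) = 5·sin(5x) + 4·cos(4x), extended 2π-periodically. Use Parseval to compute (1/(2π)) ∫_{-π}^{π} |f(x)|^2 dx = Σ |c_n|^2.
Σ |c_n|^2 = 41/2

Expand |f|^2 and use orthogonality of {sin(nx), cos(mx)} on [-π, π]:
  ∫_{-π}^{π} sin(nx)^2 dx = π, ∫ cos(mx)^2 dx = π, and cross terms integrate to 0.
So ∫_{-π}^{π} f(x)^2 dx = 5^2 · π + 4^2 · π = (25 + 16)π.
Divide by 2π: (25 + 16)/2 = 41/2.
By Parseval, this equals Σ |c_n|^2.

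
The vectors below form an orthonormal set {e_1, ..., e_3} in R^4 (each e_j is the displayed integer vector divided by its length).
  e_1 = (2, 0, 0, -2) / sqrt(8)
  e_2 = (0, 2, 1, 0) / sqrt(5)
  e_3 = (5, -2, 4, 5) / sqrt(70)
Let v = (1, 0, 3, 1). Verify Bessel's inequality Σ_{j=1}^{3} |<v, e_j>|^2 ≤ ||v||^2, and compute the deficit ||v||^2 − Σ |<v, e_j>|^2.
Σ |<v, e_j>|^2 = 61/7; ||v||^2 = 11; deficit = 16/7

Write each e_j = u_j / sqrt(<u_j, u_j>) where u_j is the displayed integer vector. Then <v, e_j> = <v, u_j> / sqrt(<u_j, u_j>), so |<v, e_j>|^2 = <v, u_j>^2 / <u_j, u_j>.
Coefficients: <v, e_1> = 0/sqrt(8), <v, e_2> = 3/sqrt(5), <v, e_3> = 22/sqrt(70).
Square and sum: Σ |<v, e_j>|^2 = 61/7.
Compute ||v||^2 = v·v = 11.
Deficit = 11 − 61/7 = 16/7 ≥ 0, confirming Bessel's inequality. (The deficit equals ||v − Σ <v,e_j> e_j||^2, the squared distance from v to span{e_j}.)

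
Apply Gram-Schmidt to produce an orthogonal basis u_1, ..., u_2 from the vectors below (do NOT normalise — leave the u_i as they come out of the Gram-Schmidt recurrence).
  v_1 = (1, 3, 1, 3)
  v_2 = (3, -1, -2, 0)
Orthogonal basis:
  u_1 = (1, 3, 1, 3)
  u_2 = (31/10, -7/10, -19/10, 3/10)

Apply the Gram-Schmidt recurrence
  u_1 = v_1
  u_i = v_i − Σ_{j<i} ((v_i · u_j) / (u_j · u_j)) · u_j.

Step by step this gives:
  u_1 = (1, 3, 1, 3)
  u_2 = (31/10, -7/10, -19/10, 3/10)

Orthogonality check:
  u_2 · u_1 = 0 (should be 0)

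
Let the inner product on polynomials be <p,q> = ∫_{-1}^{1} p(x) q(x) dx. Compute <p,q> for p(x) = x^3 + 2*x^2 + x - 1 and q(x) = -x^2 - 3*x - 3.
<p,q> = -4/3

Expand the product: p(x)·q(x) = -x^5 - 5*x^4 - 10*x^3 - 8*x^2 + 3.
∫_{-1}^{1} of each monomial x^k gives [2/(k+1) if k even, 0 if k odd]. Integrating term-by-term (or equivalently evaluating the antiderivative F(x) = -x^6/6 - x^5 - 5*x^4/2 - 8*x^3/3 + 3*x at the endpoints):
  F(1) − F(−1) = -10/3 − (-2) = -4/3.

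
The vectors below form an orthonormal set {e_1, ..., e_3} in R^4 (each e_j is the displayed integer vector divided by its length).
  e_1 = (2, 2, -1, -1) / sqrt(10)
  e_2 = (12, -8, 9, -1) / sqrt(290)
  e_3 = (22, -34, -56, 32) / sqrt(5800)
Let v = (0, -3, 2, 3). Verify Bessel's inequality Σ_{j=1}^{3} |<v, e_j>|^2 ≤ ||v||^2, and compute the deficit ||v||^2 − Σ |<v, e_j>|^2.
Σ |<v, e_j>|^2 = 931/50; ||v||^2 = 22; deficit = 169/50

Write each e_j = u_j / sqrt(<u_j, u_j>) where u_j is the displayed integer vector. Then <v, e_j> = <v, u_j> / sqrt(<u_j, u_j>), so |<v, e_j>|^2 = <v, u_j>^2 / <u_j, u_j>.
Coefficients: <v, e_1> = -11/sqrt(10), <v, e_2> = 39/sqrt(290), <v, e_3> = 86/sqrt(5800).
Square and sum: Σ |<v, e_j>|^2 = 931/50.
Compute ||v||^2 = v·v = 22.
Deficit = 22 − 931/50 = 169/50 ≥ 0, confirming Bessel's inequality. (The deficit equals ||v − Σ <v,e_j> e_j||^2, the squared distance from v to span{e_j}.)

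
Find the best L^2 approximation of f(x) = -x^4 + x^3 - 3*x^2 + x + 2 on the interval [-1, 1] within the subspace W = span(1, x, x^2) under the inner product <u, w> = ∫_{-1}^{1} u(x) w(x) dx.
g(x) = -27*x^2/7 + 8*x/5 + 73/35

The best approximation g ∈ W is the orthogonal projection of f onto W. Writing g = a_0 + a_1 x + a_2 x^2, the coefficients solve the normal equations G · a = b where
  G_{ij} = <φ_i, φ_j> and b_i = <f, φ_i>, with φ_0 = 1, φ_1 = x, φ_2 = x^2.
G =
  [2, 0, 2/3]
  [0, 2/3, 0]
  [2/3, 0, 2/5],
b = (8/5, 16/15, -16/105).
Solving gives a_0 = 73/35, a_1 = 8/5, a_2 = -27/7, so
  g(x) = -27*x^2/7 + 8*x/5 + 73/35.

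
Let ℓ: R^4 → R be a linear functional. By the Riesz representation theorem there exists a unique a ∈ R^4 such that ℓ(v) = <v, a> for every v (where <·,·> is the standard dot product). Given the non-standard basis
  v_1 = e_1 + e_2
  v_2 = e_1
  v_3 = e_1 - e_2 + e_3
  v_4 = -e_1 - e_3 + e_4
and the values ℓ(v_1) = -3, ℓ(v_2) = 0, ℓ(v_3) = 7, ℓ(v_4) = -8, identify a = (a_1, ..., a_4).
a = (0, -3, 4, -4)

Write a = (a_1, ..., a_4) in the standard basis. For each basis vector v_i, ℓ(v_i) = <v_i, a> is a linear equation in the a_j's. Collect the n equations into a matrix system V a = ℓ, where row i of V is v_i (expressed in the standard basis). Since V is invertible (lower-triangular with 1s on the diagonal, up to permutation), solve by back-substitution:
  V =
[[1, 1, 0, 0],
 [1, 0, 0, 0],
 [1, -1, 1, 0],
 [-1, 0, -1, 1]]
  V a = (-3, 0, 7, -8)
Solving gives a = (0, -3, 4, -4).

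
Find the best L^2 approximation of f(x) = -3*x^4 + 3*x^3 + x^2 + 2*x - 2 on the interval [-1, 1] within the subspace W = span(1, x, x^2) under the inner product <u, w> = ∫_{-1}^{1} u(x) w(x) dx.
g(x) = -11*x^2/7 + 19*x/5 - 61/35

The best approximation g ∈ W is the orthogonal projection of f onto W. Writing g = a_0 + a_1 x + a_2 x^2, the coefficients solve the normal equations G · a = b where
  G_{ij} = <φ_i, φ_j> and b_i = <f, φ_i>, with φ_0 = 1, φ_1 = x, φ_2 = x^2.
G =
  [2, 0, 2/3]
  [0, 2/3, 0]
  [2/3, 0, 2/5],
b = (-68/15, 38/15, -188/105).
Solving gives a_0 = -61/35, a_1 = 19/5, a_2 = -11/7, so
  g(x) = -11*x^2/7 + 19*x/5 - 61/35.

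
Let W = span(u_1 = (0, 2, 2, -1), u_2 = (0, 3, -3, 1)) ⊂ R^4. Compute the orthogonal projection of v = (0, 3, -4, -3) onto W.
proj_W(v) = (0, 563/170, -83/34, 63/85)

Set up U = [u_1 | ... | u_2] ∈ R^(4×2). The projector onto W = col(U) is P = U (U^T U)^(-1) U^T.
Compute U^T U =
  [9, -1]
  [-1, 19],
and U^T v = (1, 18).
Solve U^T U · c = U^T v for the coefficients: c = (37/170, 163/170). The projection is proj_W(v) = U c.
Check: (v - proj_W(v)) · u_1 = 0  (should be 0).
Check: (v - proj_W(v)) · u_2 = 0  (should be 0).
Result: proj_W(v) = (0, 563/170, -83/34, 63/85).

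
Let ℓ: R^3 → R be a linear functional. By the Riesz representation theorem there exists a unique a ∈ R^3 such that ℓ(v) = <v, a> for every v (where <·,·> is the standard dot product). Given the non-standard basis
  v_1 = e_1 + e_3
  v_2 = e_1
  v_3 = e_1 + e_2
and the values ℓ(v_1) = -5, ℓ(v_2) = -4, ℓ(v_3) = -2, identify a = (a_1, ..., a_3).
a = (-4, 2, -1)

Write a = (a_1, ..., a_3) in the standard basis. For each basis vector v_i, ℓ(v_i) = <v_i, a> is a linear equation in the a_j's. Collect the n equations into a matrix system V a = ℓ, where row i of V is v_i (expressed in the standard basis). Since V is invertible (lower-triangular with 1s on the diagonal, up to permutation), solve by back-substitution:
  V =
[[1, 0, 1],
 [1, 0, 0],
 [1, 1, 0]]
  V a = (-5, -4, -2)
Solving gives a = (-4, 2, -1).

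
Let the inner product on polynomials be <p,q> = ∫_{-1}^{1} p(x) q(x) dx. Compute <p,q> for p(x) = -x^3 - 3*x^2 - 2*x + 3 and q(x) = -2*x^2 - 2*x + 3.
<p,q> = 208/15

Expand the product: p(x)·q(x) = 2*x^5 + 8*x^4 + 7*x^3 - 11*x^2 - 12*x + 9.
∫_{-1}^{1} of each monomial x^k gives [2/(k+1) if k even, 0 if k odd]. Integrating term-by-term (or equivalently evaluating the antiderivative F(x) = x^6/3 + 8*x^5/5 + 7*x^4/4 - 11*x^3/3 - 6*x^2 + 9*x at the endpoints):
  F(1) − F(−1) = 181/60 − (-217/20) = 208/15.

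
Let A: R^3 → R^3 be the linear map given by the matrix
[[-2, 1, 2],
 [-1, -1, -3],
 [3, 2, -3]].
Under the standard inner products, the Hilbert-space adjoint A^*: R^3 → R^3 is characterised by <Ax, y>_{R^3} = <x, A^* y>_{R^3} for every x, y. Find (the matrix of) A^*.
A^* = A^T =
[[-2, -1, 3],
 [1, -1, 2],
 [2, -3, -3]]

For real matrices with standard dot products, the defining identity <Ax, y> = <x, A^* y> gives (Ax)^T y = x^T (A^*) y, i.e. x^T A^T y = x^T (A^*) y. Since this holds for all x, y, we must have A^* = A^T. Therefore
A^* =
[[-2, -1, 3],
 [1, -1, 2],
 [2, -3, -3]].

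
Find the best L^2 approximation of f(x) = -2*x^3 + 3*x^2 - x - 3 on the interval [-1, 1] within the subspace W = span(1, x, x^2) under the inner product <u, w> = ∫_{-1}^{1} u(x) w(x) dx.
g(x) = 3*x^2 - 11*x/5 - 3

The best approximation g ∈ W is the orthogonal projection of f onto W. Writing g = a_0 + a_1 x + a_2 x^2, the coefficients solve the normal equations G · a = b where
  G_{ij} = <φ_i, φ_j> and b_i = <f, φ_i>, with φ_0 = 1, φ_1 = x, φ_2 = x^2.
G =
  [2, 0, 2/3]
  [0, 2/3, 0]
  [2/3, 0, 2/5],
b = (-4, -22/15, -4/5).
Solving gives a_0 = -3, a_1 = -11/5, a_2 = 3, so
  g(x) = 3*x^2 - 11*x/5 - 3.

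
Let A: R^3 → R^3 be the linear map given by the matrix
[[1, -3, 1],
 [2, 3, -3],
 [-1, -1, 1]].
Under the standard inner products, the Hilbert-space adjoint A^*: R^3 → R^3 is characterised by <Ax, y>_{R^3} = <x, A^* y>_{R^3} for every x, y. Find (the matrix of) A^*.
A^* = A^T =
[[1, 2, -1],
 [-3, 3, -1],
 [1, -3, 1]]

For real matrices with standard dot products, the defining identity <Ax, y> = <x, A^* y> gives (Ax)^T y = x^T (A^*) y, i.e. x^T A^T y = x^T (A^*) y. Since this holds for all x, y, we must have A^* = A^T. Therefore
A^* =
[[1, 2, -1],
 [-3, 3, -1],
 [1, -3, 1]].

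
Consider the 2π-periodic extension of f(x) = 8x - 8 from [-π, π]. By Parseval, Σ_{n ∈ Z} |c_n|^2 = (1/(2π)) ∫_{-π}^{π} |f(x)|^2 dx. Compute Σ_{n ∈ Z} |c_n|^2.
Σ |c_n|^2 = 64π^2/3 + 64

Expand and integrate term by term over [-π, π]:
  ∫ (8x)^2 dx = 64·(2π^3/3); ∫ 2·8·(-8)·x dx = 0 (odd integrand); ∫ (-8)^2 dx = 64·2π.
So (1/(2π)) ∫_{-π}^{π} (8x - 8)^2 dx = 64π^2/3 + 64 = 64π^2/3 + 64.
Parseval ⇒ Σ |c_n|^2 = 64π^2/3 + 64.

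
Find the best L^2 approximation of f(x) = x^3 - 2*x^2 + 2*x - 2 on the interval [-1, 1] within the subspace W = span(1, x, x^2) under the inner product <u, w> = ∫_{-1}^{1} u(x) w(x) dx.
g(x) = -2*x^2 + 13*x/5 - 2

The best approximation g ∈ W is the orthogonal projection of f onto W. Writing g = a_0 + a_1 x + a_2 x^2, the coefficients solve the normal equations G · a = b where
  G_{ij} = <φ_i, φ_j> and b_i = <f, φ_i>, with φ_0 = 1, φ_1 = x, φ_2 = x^2.
G =
  [2, 0, 2/3]
  [0, 2/3, 0]
  [2/3, 0, 2/5],
b = (-16/3, 26/15, -32/15).
Solving gives a_0 = -2, a_1 = 13/5, a_2 = -2, so
  g(x) = -2*x^2 + 13*x/5 - 2.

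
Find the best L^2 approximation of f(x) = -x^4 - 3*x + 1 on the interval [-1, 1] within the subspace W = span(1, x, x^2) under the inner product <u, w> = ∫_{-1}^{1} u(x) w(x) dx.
g(x) = -6*x^2/7 - 3*x + 38/35

The best approximation g ∈ W is the orthogonal projection of f onto W. Writing g = a_0 + a_1 x + a_2 x^2, the coefficients solve the normal equations G · a = b where
  G_{ij} = <φ_i, φ_j> and b_i = <f, φ_i>, with φ_0 = 1, φ_1 = x, φ_2 = x^2.
G =
  [2, 0, 2/3]
  [0, 2/3, 0]
  [2/3, 0, 2/5],
b = (8/5, -2, 8/21).
Solving gives a_0 = 38/35, a_1 = -3, a_2 = -6/7, so
  g(x) = -6*x^2/7 - 3*x + 38/35.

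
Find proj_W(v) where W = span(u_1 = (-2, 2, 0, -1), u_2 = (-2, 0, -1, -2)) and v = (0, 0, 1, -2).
proj_W(v) = (-2/3, 0, -1/3, -2/3)

Set up U = [u_1 | ... | u_2] ∈ R^(4×2). The projector onto W = col(U) is P = U (U^T U)^(-1) U^T.
Compute U^T U =
  [9, 6]
  [6, 9],
and U^T v = (2, 3).
Solve U^T U · c = U^T v for the coefficients: c = (0, 1/3). The projection is proj_W(v) = U c.
Check: (v - proj_W(v)) · u_1 = 0  (should be 0).
Check: (v - proj_W(v)) · u_2 = 0  (should be 0).
Result: proj_W(v) = (-2/3, 0, -1/3, -2/3).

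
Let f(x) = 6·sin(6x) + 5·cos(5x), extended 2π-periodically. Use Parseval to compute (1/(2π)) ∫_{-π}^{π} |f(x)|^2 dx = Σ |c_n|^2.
Σ |c_n|^2 = 61/2

Expand |f|^2 and use orthogonality of {sin(nx), cos(mx)} on [-π, π]:
  ∫_{-π}^{π} sin(nx)^2 dx = π, ∫ cos(mx)^2 dx = π, and cross terms integrate to 0.
So ∫_{-π}^{π} f(x)^2 dx = 6^2 · π + 5^2 · π = (36 + 25)π.
Divide by 2π: (36 + 25)/2 = 61/2.
By Parseval, this equals Σ |c_n|^2.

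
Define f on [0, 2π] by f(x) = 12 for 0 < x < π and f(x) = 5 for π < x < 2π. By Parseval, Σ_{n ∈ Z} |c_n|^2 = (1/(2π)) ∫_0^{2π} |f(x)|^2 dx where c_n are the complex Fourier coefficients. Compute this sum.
Σ |c_n|^2 = 169/2

Parseval equates the L^2 energy of f (normalised by 1/(2π)) with the ℓ^2 sum of its Fourier coefficients: (1/(2π)) ∫_0^{2π} |f|^2 = Σ |c_n|^2.
Compute the left side: (1/(2π)) [∫_0^π 12^2 dx + ∫_π^{2π} 5^2 dx] = (1/(2π)) · (144π + 25π) = (144 + 25)/2 = 169/2.
So Σ_{n ∈ Z} |c_n|^2 = 169/2.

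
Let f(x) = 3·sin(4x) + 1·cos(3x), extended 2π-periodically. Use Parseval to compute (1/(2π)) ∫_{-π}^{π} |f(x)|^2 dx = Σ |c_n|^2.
Σ |c_n|^2 = 5

Expand |f|^2 and use orthogonality of {sin(nx), cos(mx)} on [-π, π]:
  ∫_{-π}^{π} sin(nx)^2 dx = π, ∫ cos(mx)^2 dx = π, and cross terms integrate to 0.
So ∫_{-π}^{π} f(x)^2 dx = 3^2 · π + 1^2 · π = (9 + 1)π.
Divide by 2π: (9 + 1)/2 = 5.
By Parseval, this equals Σ |c_n|^2.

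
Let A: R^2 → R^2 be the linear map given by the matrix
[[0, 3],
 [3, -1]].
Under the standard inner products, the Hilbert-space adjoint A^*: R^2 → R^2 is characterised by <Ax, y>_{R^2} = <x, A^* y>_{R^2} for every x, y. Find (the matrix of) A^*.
A^* = A^T =
[[0, 3],
 [3, -1]]

For real matrices with standard dot products, the defining identity <Ax, y> = <x, A^* y> gives (Ax)^T y = x^T (A^*) y, i.e. x^T A^T y = x^T (A^*) y. Since this holds for all x, y, we must have A^* = A^T. Therefore
A^* =
[[0, 3],
 [3, -1]].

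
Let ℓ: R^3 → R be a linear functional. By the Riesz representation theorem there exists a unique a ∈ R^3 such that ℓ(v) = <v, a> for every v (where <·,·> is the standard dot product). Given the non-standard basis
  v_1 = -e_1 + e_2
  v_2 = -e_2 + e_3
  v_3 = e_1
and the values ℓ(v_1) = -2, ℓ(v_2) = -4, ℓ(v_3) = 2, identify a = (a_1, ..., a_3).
a = (2, 0, -4)

Write a = (a_1, ..., a_3) in the standard basis. For each basis vector v_i, ℓ(v_i) = <v_i, a> is a linear equation in the a_j's. Collect the n equations into a matrix system V a = ℓ, where row i of V is v_i (expressed in the standard basis). Since V is invertible (lower-triangular with 1s on the diagonal, up to permutation), solve by back-substitution:
  V =
[[-1, 1, 0],
 [0, -1, 1],
 [1, 0, 0]]
  V a = (-2, -4, 2)
Solving gives a = (2, 0, -4).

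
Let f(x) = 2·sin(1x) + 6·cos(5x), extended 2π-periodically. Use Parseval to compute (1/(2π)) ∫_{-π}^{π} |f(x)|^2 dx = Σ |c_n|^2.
Σ |c_n|^2 = 20

Expand |f|^2 and use orthogonality of {sin(nx), cos(mx)} on [-π, π]:
  ∫_{-π}^{π} sin(nx)^2 dx = π, ∫ cos(mx)^2 dx = π, and cross terms integrate to 0.
So ∫_{-π}^{π} f(x)^2 dx = 2^2 · π + 6^2 · π = (4 + 36)π.
Divide by 2π: (4 + 36)/2 = 20.
By Parseval, this equals Σ |c_n|^2.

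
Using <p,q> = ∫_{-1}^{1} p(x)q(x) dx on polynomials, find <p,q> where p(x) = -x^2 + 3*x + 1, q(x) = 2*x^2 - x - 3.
<p,q> = -82/15

Expand the product: p(x)·q(x) = -2*x^4 + 7*x^3 + 2*x^2 - 10*x - 3.
∫_{-1}^{1} of each monomial x^k gives [2/(k+1) if k even, 0 if k odd]. Integrating term-by-term (or equivalently evaluating the antiderivative F(x) = -2*x^5/5 + 7*x^4/4 + 2*x^3/3 - 5*x^2 - 3*x at the endpoints):
  F(1) − F(−1) = -359/60 − (-31/60) = -82/15.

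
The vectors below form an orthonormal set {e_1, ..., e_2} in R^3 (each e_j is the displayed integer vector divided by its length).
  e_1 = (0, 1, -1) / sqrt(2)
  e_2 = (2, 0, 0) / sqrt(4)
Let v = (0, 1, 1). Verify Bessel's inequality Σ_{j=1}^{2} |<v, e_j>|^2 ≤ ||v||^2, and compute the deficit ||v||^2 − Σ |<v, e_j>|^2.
Σ |<v, e_j>|^2 = 0; ||v||^2 = 2; deficit = 2

Write each e_j = u_j / sqrt(<u_j, u_j>) where u_j is the displayed integer vector. Then <v, e_j> = <v, u_j> / sqrt(<u_j, u_j>), so |<v, e_j>|^2 = <v, u_j>^2 / <u_j, u_j>.
Coefficients: <v, e_1> = 0/sqrt(2), <v, e_2> = 0/sqrt(4).
Square and sum: Σ |<v, e_j>|^2 = 0.
Compute ||v||^2 = v·v = 2.
Deficit = 2 − 0 = 2 ≥ 0, confirming Bessel's inequality. (The deficit equals ||v − Σ <v,e_j> e_j||^2, the squared distance from v to span{e_j}.)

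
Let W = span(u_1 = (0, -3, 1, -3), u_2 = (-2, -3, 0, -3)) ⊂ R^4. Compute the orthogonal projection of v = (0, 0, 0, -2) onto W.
proj_W(v) = (-6/47, -45/47, 12/47, -45/47)

Set up U = [u_1 | ... | u_2] ∈ R^(4×2). The projector onto W = col(U) is P = U (U^T U)^(-1) U^T.
Compute U^T U =
  [19, 18]
  [18, 22],
and U^T v = (6, 6).
Solve U^T U · c = U^T v for the coefficients: c = (12/47, 3/47). The projection is proj_W(v) = U c.
Check: (v - proj_W(v)) · u_1 = 0  (should be 0).
Check: (v - proj_W(v)) · u_2 = 0  (should be 0).
Result: proj_W(v) = (-6/47, -45/47, 12/47, -45/47).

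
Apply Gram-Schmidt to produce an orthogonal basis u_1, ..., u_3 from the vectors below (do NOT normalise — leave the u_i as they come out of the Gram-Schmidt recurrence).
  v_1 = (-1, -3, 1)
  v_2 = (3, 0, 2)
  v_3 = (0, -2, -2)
Orthogonal basis:
  u_1 = (-1, -3, 1)
  u_2 = (32/11, -3/11, 23/11)
  u_3 = (84/71, -70/71, -126/71)

Apply the Gram-Schmidt recurrence
  u_1 = v_1
  u_i = v_i − Σ_{j<i} ((v_i · u_j) / (u_j · u_j)) · u_j.

Step by step this gives:
  u_1 = (-1, -3, 1)
  u_2 = (32/11, -3/11, 23/11)
  u_3 = (84/71, -70/71, -126/71)

Orthogonality check:
  u_2 · u_1 = 0 (should be 0)
  u_3 · u_1 = 0 (should be 0)
  u_3 · u_2 = 0 (should be 0)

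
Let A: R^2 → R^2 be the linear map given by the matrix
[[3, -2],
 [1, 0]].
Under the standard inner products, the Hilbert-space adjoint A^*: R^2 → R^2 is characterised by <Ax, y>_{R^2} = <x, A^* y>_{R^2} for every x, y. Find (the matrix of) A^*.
A^* = A^T =
[[3, 1],
 [-2, 0]]

For real matrices with standard dot products, the defining identity <Ax, y> = <x, A^* y> gives (Ax)^T y = x^T (A^*) y, i.e. x^T A^T y = x^T (A^*) y. Since this holds for all x, y, we must have A^* = A^T. Therefore
A^* =
[[3, 1],
 [-2, 0]].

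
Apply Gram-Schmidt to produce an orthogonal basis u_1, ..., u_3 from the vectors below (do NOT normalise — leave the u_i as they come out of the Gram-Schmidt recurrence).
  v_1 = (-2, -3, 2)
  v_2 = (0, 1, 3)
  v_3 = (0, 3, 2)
Orthogonal basis:
  u_1 = (-2, -3, 2)
  u_2 = (6/17, 26/17, 45/17)
  u_3 = (-22/23, 12/23, -4/23)

Apply the Gram-Schmidt recurrence
  u_1 = v_1
  u_i = v_i − Σ_{j<i} ((v_i · u_j) / (u_j · u_j)) · u_j.

Step by step this gives:
  u_1 = (-2, -3, 2)
  u_2 = (6/17, 26/17, 45/17)
  u_3 = (-22/23, 12/23, -4/23)

Orthogonality check:
  u_2 · u_1 = 0 (should be 0)
  u_3 · u_1 = 0 (should be 0)
  u_3 · u_2 = 0 (should be 0)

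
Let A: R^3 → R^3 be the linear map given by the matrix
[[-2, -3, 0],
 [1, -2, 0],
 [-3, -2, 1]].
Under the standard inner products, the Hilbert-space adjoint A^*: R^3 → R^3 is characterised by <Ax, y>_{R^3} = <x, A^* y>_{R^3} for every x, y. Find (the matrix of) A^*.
A^* = A^T =
[[-2, 1, -3],
 [-3, -2, -2],
 [0, 0, 1]]

For real matrices with standard dot products, the defining identity <Ax, y> = <x, A^* y> gives (Ax)^T y = x^T (A^*) y, i.e. x^T A^T y = x^T (A^*) y. Since this holds for all x, y, we must have A^* = A^T. Therefore
A^* =
[[-2, 1, -3],
 [-3, -2, -2],
 [0, 0, 1]].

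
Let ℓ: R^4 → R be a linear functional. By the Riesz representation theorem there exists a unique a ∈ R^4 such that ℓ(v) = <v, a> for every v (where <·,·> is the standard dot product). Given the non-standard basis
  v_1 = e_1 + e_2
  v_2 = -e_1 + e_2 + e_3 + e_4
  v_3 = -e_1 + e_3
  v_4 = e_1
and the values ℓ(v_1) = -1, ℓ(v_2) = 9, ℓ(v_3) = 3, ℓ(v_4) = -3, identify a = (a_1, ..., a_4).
a = (-3, 2, 0, 4)

Write a = (a_1, ..., a_4) in the standard basis. For each basis vector v_i, ℓ(v_i) = <v_i, a> is a linear equation in the a_j's. Collect the n equations into a matrix system V a = ℓ, where row i of V is v_i (expressed in the standard basis). Since V is invertible (lower-triangular with 1s on the diagonal, up to permutation), solve by back-substitution:
  V =
[[1, 1, 0, 0],
 [-1, 1, 1, 1],
 [-1, 0, 1, 0],
 [1, 0, 0, 0]]
  V a = (-1, 9, 3, -3)
Solving gives a = (-3, 2, 0, 4).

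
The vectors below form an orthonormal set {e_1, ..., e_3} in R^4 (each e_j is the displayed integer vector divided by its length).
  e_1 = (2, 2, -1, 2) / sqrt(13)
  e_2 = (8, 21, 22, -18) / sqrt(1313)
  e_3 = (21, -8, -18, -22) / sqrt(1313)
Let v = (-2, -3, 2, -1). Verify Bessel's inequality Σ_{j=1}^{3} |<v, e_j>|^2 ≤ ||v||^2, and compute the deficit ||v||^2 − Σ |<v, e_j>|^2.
Σ |<v, e_j>|^2 = 209/13; ||v||^2 = 18; deficit = 25/13

Write each e_j = u_j / sqrt(<u_j, u_j>) where u_j is the displayed integer vector. Then <v, e_j> = <v, u_j> / sqrt(<u_j, u_j>), so |<v, e_j>|^2 = <v, u_j>^2 / <u_j, u_j>.
Coefficients: <v, e_1> = -14/sqrt(13), <v, e_2> = -17/sqrt(1313), <v, e_3> = -32/sqrt(1313).
Square and sum: Σ |<v, e_j>|^2 = 209/13.
Compute ||v||^2 = v·v = 18.
Deficit = 18 − 209/13 = 25/13 ≥ 0, confirming Bessel's inequality. (The deficit equals ||v − Σ <v,e_j> e_j||^2, the squared distance from v to span{e_j}.)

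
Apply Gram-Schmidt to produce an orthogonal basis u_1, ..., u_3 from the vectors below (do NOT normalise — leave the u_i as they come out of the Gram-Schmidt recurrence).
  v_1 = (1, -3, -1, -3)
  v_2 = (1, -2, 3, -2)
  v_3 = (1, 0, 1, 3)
Orthogonal basis:
  u_1 = (1, -3, -1, -3)
  u_2 = (1/2, -1/2, 7/2, -1/2)
  u_3 = (88/65, -163/130, -8/65, 227/130)

Apply the Gram-Schmidt recurrence
  u_1 = v_1
  u_i = v_i − Σ_{j<i} ((v_i · u_j) / (u_j · u_j)) · u_j.

Step by step this gives:
  u_1 = (1, -3, -1, -3)
  u_2 = (1/2, -1/2, 7/2, -1/2)
  u_3 = (88/65, -163/130, -8/65, 227/130)

Orthogonality check:
  u_2 · u_1 = 0 (should be 0)
  u_3 · u_1 = 0 (should be 0)
  u_3 · u_2 = 0 (should be 0)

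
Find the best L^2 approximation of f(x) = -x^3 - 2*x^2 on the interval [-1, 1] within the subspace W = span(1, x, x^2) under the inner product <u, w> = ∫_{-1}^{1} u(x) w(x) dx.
g(x) = -2*x^2 - 3*x/5

The best approximation g ∈ W is the orthogonal projection of f onto W. Writing g = a_0 + a_1 x + a_2 x^2, the coefficients solve the normal equations G · a = b where
  G_{ij} = <φ_i, φ_j> and b_i = <f, φ_i>, with φ_0 = 1, φ_1 = x, φ_2 = x^2.
G =
  [2, 0, 2/3]
  [0, 2/3, 0]
  [2/3, 0, 2/5],
b = (-4/3, -2/5, -4/5).
Solving gives a_0 = 0, a_1 = -3/5, a_2 = -2, so
  g(x) = -2*x^2 - 3*x/5.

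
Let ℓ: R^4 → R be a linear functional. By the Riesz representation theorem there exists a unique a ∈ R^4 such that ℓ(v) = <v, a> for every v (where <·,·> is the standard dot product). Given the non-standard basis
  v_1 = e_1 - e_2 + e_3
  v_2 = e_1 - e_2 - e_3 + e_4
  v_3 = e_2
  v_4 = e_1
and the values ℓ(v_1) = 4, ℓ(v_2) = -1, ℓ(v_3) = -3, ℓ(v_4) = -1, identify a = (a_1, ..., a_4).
a = (-1, -3, 2, -1)

Write a = (a_1, ..., a_4) in the standard basis. For each basis vector v_i, ℓ(v_i) = <v_i, a> is a linear equation in the a_j's. Collect the n equations into a matrix system V a = ℓ, where row i of V is v_i (expressed in the standard basis). Since V is invertible (lower-triangular with 1s on the diagonal, up to permutation), solve by back-substitution:
  V =
[[1, -1, 1, 0],
 [1, -1, -1, 1],
 [0, 1, 0, 0],
 [1, 0, 0, 0]]
  V a = (4, -1, -3, -1)
Solving gives a = (-1, -3, 2, -1).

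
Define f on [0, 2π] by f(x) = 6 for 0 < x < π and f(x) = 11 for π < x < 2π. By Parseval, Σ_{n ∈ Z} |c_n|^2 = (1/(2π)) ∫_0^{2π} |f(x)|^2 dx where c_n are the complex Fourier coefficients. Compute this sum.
Σ |c_n|^2 = 157/2

Parseval equates the L^2 energy of f (normalised by 1/(2π)) with the ℓ^2 sum of its Fourier coefficients: (1/(2π)) ∫_0^{2π} |f|^2 = Σ |c_n|^2.
Compute the left side: (1/(2π)) [∫_0^π 6^2 dx + ∫_π^{2π} 11^2 dx] = (1/(2π)) · (36π + 121π) = (36 + 121)/2 = 157/2.
So Σ_{n ∈ Z} |c_n|^2 = 157/2.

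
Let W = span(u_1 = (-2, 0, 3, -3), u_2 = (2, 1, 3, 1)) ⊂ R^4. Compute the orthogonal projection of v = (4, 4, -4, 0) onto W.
proj_W(v) = (340/163, 20/163, -390/163, 470/163)

Set up U = [u_1 | ... | u_2] ∈ R^(4×2). The projector onto W = col(U) is P = U (U^T U)^(-1) U^T.
Compute U^T U =
  [22, 2]
  [2, 15],
and U^T v = (-20, 0).
Solve U^T U · c = U^T v for the coefficients: c = (-150/163, 20/163). The projection is proj_W(v) = U c.
Check: (v - proj_W(v)) · u_1 = 0  (should be 0).
Check: (v - proj_W(v)) · u_2 = 0  (should be 0).
Result: proj_W(v) = (340/163, 20/163, -390/163, 470/163).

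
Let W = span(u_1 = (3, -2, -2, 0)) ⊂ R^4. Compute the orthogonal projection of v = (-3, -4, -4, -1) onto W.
proj_W(v) = (21/17, -14/17, -14/17, 0)

Set up U = [u_1 | ... | u_1] ∈ R^(4×1). The projector onto W = col(U) is P = U (U^T U)^(-1) U^T.
Compute U^T U =
  [17],
and U^T v = (7).
Solve U^T U · c = U^T v for the coefficients: c = (7/17). The projection is proj_W(v) = U c.
Check: (v - proj_W(v)) · u_1 = 0  (should be 0).
Result: proj_W(v) = (21/17, -14/17, -14/17, 0).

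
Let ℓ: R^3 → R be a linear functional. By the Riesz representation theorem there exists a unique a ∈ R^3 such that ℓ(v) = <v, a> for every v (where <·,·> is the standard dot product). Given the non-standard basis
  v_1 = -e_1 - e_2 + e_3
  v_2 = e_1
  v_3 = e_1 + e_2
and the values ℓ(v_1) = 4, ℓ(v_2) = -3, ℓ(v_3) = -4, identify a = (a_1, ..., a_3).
a = (-3, -1, 0)

Write a = (a_1, ..., a_3) in the standard basis. For each basis vector v_i, ℓ(v_i) = <v_i, a> is a linear equation in the a_j's. Collect the n equations into a matrix system V a = ℓ, where row i of V is v_i (expressed in the standard basis). Since V is invertible (lower-triangular with 1s on the diagonal, up to permutation), solve by back-substitution:
  V =
[[-1, -1, 1],
 [1, 0, 0],
 [1, 1, 0]]
  V a = (4, -3, -4)
Solving gives a = (-3, -1, 0).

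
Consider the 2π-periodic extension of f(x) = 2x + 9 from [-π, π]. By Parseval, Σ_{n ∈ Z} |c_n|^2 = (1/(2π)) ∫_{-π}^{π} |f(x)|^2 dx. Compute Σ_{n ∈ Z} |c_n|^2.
Σ |c_n|^2 = 4π^2/3 + 81

Expand and integrate term by term over [-π, π]:
  ∫ (2x)^2 dx = 4·(2π^3/3); ∫ 2·2·(9)·x dx = 0 (odd integrand); ∫ 9^2 dx = 81·2π.
So (1/(2π)) ∫_{-π}^{π} (2x + 9)^2 dx = 4π^2/3 + 81 = 4π^2/3 + 81.
Parseval ⇒ Σ |c_n|^2 = 4π^2/3 + 81.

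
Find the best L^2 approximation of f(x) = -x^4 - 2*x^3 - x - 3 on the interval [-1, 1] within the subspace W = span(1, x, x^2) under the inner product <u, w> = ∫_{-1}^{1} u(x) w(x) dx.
g(x) = -6*x^2/7 - 11*x/5 - 102/35

The best approximation g ∈ W is the orthogonal projection of f onto W. Writing g = a_0 + a_1 x + a_2 x^2, the coefficients solve the normal equations G · a = b where
  G_{ij} = <φ_i, φ_j> and b_i = <f, φ_i>, with φ_0 = 1, φ_1 = x, φ_2 = x^2.
G =
  [2, 0, 2/3]
  [0, 2/3, 0]
  [2/3, 0, 2/5],
b = (-32/5, -22/15, -16/7).
Solving gives a_0 = -102/35, a_1 = -11/5, a_2 = -6/7, so
  g(x) = -6*x^2/7 - 11*x/5 - 102/35.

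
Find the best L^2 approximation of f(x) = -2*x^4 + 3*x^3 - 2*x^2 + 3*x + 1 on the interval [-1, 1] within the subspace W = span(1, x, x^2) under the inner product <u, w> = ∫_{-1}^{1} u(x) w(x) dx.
g(x) = -26*x^2/7 + 24*x/5 + 41/35

The best approximation g ∈ W is the orthogonal projection of f onto W. Writing g = a_0 + a_1 x + a_2 x^2, the coefficients solve the normal equations G · a = b where
  G_{ij} = <φ_i, φ_j> and b_i = <f, φ_i>, with φ_0 = 1, φ_1 = x, φ_2 = x^2.
G =
  [2, 0, 2/3]
  [0, 2/3, 0]
  [2/3, 0, 2/5],
b = (-2/15, 16/5, -74/105).
Solving gives a_0 = 41/35, a_1 = 24/5, a_2 = -26/7, so
  g(x) = -26*x^2/7 + 24*x/5 + 41/35.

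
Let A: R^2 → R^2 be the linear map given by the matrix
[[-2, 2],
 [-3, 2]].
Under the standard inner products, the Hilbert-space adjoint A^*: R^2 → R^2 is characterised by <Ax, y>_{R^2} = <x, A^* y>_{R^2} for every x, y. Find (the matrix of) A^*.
A^* = A^T =
[[-2, -3],
 [2, 2]]

For real matrices with standard dot products, the defining identity <Ax, y> = <x, A^* y> gives (Ax)^T y = x^T (A^*) y, i.e. x^T A^T y = x^T (A^*) y. Since this holds for all x, y, we must have A^* = A^T. Therefore
A^* =
[[-2, -3],
 [2, 2]].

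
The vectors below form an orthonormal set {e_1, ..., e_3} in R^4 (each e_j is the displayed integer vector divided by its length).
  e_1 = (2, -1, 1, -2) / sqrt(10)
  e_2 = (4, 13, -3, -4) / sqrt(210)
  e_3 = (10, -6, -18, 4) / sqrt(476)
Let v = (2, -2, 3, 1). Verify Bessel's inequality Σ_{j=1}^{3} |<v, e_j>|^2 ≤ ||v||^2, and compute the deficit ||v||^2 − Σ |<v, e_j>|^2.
Σ |<v, e_j>|^2 = 518/51; ||v||^2 = 18; deficit = 400/51

Write each e_j = u_j / sqrt(<u_j, u_j>) where u_j is the displayed integer vector. Then <v, e_j> = <v, u_j> / sqrt(<u_j, u_j>), so |<v, e_j>|^2 = <v, u_j>^2 / <u_j, u_j>.
Coefficients: <v, e_1> = 7/sqrt(10), <v, e_2> = -31/sqrt(210), <v, e_3> = -18/sqrt(476).
Square and sum: Σ |<v, e_j>|^2 = 518/51.
Compute ||v||^2 = v·v = 18.
Deficit = 18 − 518/51 = 400/51 ≥ 0, confirming Bessel's inequality. (The deficit equals ||v − Σ <v,e_j> e_j||^2, the squared distance from v to span{e_j}.)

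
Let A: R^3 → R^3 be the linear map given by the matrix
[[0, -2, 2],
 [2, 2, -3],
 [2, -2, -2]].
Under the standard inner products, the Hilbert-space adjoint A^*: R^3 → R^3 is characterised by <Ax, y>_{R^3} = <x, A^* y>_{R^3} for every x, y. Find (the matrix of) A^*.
A^* = A^T =
[[0, 2, 2],
 [-2, 2, -2],
 [2, -3, -2]]

For real matrices with standard dot products, the defining identity <Ax, y> = <x, A^* y> gives (Ax)^T y = x^T (A^*) y, i.e. x^T A^T y = x^T (A^*) y. Since this holds for all x, y, we must have A^* = A^T. Therefore
A^* =
[[0, 2, 2],
 [-2, 2, -2],
 [2, -3, -2]].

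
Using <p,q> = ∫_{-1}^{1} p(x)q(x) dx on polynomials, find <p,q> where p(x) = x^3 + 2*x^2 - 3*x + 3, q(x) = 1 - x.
<p,q> = 134/15

Expand the product: p(x)·q(x) = -x^4 - x^3 + 5*x^2 - 6*x + 3.
∫_{-1}^{1} of each monomial x^k gives [2/(k+1) if k even, 0 if k odd]. Integrating term-by-term (or equivalently evaluating the antiderivative F(x) = -x^5/5 - x^4/4 + 5*x^3/3 - 3*x^2 + 3*x at the endpoints):
  F(1) − F(−1) = 73/60 − (-463/60) = 134/15.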